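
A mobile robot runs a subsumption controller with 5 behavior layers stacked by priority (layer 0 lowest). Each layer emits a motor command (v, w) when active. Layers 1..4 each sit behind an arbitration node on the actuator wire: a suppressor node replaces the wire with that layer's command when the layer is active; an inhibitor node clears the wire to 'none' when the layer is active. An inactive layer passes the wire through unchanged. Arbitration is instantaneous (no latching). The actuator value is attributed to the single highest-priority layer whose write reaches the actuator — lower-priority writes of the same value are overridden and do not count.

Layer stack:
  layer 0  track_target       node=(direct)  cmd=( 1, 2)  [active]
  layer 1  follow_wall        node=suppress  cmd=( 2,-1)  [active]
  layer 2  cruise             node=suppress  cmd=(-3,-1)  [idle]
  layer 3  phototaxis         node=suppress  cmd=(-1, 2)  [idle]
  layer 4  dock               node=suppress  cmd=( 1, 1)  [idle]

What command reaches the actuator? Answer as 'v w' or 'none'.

2 -1

[0] track_target on; wire := (1, 2)
[1] follow_wall on (suppress); wire := (2, -1)
[2] cruise off; pass (2, -1)
[3] phototaxis off; pass (2, -1)
[4] dock off; pass (2, -1)
output (2, -1)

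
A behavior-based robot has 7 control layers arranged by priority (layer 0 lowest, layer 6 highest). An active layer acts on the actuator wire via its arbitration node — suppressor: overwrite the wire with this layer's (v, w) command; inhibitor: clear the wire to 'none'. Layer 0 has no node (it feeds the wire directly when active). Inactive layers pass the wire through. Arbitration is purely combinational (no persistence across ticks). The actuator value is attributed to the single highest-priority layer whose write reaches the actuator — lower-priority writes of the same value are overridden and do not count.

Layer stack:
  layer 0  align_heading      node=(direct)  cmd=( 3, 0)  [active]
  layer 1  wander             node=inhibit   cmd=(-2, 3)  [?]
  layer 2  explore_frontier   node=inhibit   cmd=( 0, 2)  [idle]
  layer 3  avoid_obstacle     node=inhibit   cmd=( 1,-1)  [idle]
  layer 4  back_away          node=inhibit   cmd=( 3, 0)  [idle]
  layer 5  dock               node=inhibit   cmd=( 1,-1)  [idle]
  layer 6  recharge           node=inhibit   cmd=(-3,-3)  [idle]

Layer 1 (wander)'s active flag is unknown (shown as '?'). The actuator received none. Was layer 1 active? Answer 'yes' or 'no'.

If layer 1 is active=yes:
  actuator would be none
If layer 1 is active=no:
  actuator would be (3, 0)
Observed none, so layer 1 was active.

yes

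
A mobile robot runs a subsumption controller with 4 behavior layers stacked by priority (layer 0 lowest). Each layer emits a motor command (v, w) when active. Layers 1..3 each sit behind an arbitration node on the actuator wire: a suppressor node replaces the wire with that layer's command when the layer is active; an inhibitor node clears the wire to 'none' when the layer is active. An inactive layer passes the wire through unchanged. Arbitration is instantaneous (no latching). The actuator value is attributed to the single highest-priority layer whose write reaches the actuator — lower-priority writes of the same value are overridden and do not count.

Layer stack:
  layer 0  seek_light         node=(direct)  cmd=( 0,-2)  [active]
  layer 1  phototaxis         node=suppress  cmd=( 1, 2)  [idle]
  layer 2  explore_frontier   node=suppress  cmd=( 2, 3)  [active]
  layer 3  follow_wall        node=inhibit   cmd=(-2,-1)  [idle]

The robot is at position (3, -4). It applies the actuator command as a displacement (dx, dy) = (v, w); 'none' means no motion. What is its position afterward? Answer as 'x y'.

L0 seek_light: active, feeds wire = (0, -2)
L1 phototaxis: idle → wire stays (0, -2)
L2 explore_frontier: active, suppressor → wire = (2, 3)
L3 follow_wall: idle → wire stays (2, 3)
actuator = (2, 3)
position: (3, -4) + (2, 3) = (5, -1)

5 -1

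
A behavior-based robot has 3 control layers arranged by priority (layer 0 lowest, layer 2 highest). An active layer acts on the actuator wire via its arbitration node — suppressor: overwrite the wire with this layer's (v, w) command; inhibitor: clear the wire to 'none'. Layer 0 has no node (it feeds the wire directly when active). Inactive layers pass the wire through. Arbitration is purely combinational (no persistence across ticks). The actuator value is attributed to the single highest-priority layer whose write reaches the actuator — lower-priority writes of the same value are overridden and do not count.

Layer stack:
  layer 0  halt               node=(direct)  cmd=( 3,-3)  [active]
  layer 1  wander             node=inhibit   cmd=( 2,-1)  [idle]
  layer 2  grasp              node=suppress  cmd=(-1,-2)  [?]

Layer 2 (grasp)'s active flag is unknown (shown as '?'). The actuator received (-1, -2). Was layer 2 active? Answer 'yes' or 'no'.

yes

If layer 2 is active=yes:
  actuator would be (-1, -2)
If layer 2 is active=no:
  actuator would be (3, -3)
Observed (-1, -2), so layer 2 was active.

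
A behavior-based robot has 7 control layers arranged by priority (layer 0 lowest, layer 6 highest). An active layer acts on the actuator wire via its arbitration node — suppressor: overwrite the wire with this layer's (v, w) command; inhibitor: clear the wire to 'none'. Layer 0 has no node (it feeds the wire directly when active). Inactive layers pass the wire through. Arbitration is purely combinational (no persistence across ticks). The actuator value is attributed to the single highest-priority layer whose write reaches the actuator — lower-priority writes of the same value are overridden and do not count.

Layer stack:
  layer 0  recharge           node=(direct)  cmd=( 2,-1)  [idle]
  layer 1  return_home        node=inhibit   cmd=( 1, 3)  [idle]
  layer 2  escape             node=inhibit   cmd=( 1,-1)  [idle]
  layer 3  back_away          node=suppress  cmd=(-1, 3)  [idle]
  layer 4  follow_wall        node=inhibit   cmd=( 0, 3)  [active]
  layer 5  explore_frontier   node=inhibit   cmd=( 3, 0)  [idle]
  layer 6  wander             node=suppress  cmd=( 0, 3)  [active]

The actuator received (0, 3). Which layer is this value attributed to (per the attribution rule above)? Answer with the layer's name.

[0] recharge off; wire := none
[1] return_home off; pass none
[2] escape off; pass none
[3] back_away off; pass none
[4] follow_wall on (inhibit); wire := none
[5] explore_frontier off; pass none
[6] wander on (suppress); wire := (0, 3)
output (0, 3)
last writer: layer 6 = wander

wander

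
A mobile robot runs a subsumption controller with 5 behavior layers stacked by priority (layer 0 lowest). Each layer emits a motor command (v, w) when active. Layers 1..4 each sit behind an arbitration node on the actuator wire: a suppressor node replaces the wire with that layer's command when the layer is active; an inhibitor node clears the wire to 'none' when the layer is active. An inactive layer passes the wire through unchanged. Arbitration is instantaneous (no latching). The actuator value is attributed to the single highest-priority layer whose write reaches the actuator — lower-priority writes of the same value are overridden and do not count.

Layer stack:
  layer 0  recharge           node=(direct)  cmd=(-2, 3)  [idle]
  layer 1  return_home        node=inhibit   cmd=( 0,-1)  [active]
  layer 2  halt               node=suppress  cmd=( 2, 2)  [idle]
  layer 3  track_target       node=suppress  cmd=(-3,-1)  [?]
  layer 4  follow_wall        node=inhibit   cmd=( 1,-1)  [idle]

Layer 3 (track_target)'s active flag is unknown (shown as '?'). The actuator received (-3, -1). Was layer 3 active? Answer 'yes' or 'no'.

If layer 3 is active=yes:
  actuator would be (-3, -1)
If layer 3 is active=no:
  actuator would be none
Observed (-3, -1), so layer 3 was active.

yes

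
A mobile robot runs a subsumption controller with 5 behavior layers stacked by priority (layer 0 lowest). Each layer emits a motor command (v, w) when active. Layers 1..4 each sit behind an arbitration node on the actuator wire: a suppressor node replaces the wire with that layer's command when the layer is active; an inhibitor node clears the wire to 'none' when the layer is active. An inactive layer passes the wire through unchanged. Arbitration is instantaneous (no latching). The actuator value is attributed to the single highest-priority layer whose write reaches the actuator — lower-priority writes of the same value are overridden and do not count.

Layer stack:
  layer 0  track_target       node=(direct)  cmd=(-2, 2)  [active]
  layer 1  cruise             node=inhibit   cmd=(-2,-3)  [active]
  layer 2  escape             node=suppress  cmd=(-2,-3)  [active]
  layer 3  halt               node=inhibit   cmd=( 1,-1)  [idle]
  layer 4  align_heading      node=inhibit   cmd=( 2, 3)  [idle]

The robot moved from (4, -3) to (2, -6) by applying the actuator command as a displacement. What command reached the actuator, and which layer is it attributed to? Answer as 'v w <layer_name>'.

-2 -3 escape

displacement = (2, -6) − (4, -3) = (-2, -3)
layer 0 (track_target) active — direct: (-2, 2)
layer 1 (cruise) active — inhibits: none
layer 2 (escape) active — suppresses: (-2, -3)
layer 3 (halt) idle — unchanged: (-2, -3)
layer 4 (align_heading) idle — unchanged: (-2, -3)
→ actuator (-2, -3) — from layer 2 (escape)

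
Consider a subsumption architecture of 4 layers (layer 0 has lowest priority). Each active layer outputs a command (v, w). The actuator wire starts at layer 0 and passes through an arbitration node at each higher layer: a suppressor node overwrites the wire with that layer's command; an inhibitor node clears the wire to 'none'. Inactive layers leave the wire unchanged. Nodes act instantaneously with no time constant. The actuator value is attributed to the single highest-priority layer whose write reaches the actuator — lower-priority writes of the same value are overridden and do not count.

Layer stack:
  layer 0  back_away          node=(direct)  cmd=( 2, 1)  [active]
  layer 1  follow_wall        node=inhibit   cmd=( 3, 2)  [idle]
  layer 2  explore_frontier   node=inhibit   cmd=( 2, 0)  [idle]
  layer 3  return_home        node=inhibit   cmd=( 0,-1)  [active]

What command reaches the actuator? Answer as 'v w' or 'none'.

none

[0] back_away on; wire := (2, 1)
[1] follow_wall off; pass (2, 1)
[2] explore_frontier off; pass (2, 1)
[3] return_home on (inhibit); wire := none
output none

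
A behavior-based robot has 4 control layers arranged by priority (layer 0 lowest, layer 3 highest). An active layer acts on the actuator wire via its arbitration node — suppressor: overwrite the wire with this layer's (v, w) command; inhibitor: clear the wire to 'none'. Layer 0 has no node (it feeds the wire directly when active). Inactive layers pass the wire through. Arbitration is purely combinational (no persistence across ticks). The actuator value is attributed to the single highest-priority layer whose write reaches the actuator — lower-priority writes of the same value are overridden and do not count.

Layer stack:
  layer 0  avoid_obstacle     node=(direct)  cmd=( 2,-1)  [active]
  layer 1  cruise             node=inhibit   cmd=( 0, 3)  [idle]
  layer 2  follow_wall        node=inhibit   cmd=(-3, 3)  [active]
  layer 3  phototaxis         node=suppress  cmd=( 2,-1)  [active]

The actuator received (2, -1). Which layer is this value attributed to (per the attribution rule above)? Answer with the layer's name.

phototaxis

[0] avoid_obstacle on; wire := (2, -1)
[1] cruise off; pass (2, -1)
[2] follow_wall on (inhibit); wire := none
[3] phototaxis on (suppress); wire := (2, -1)
output (2, -1)
last writer: layer 3 = phototaxis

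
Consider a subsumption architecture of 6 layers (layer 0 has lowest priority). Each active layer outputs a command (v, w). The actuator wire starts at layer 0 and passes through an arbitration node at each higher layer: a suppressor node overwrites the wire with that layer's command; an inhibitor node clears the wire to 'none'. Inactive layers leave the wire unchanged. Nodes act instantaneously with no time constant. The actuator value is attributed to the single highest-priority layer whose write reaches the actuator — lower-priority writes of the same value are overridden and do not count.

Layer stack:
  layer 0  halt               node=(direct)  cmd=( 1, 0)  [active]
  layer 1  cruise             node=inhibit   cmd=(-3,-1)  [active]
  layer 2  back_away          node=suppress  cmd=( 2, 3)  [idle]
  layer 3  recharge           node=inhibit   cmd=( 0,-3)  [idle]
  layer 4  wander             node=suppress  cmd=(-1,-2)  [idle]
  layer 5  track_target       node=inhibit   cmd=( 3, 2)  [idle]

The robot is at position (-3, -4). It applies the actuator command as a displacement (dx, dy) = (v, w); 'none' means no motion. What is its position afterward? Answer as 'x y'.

layer 0 (halt) active — direct: (1, 0)
layer 1 (cruise) active — inhibits: none
layer 2 (back_away) idle — unchanged: none
layer 3 (recharge) idle — unchanged: none
layer 4 (wander) idle — unchanged: none
layer 5 (track_target) idle — unchanged: none
→ actuator none
position: (-3, -4) + none = (-3, -4)

-3 -4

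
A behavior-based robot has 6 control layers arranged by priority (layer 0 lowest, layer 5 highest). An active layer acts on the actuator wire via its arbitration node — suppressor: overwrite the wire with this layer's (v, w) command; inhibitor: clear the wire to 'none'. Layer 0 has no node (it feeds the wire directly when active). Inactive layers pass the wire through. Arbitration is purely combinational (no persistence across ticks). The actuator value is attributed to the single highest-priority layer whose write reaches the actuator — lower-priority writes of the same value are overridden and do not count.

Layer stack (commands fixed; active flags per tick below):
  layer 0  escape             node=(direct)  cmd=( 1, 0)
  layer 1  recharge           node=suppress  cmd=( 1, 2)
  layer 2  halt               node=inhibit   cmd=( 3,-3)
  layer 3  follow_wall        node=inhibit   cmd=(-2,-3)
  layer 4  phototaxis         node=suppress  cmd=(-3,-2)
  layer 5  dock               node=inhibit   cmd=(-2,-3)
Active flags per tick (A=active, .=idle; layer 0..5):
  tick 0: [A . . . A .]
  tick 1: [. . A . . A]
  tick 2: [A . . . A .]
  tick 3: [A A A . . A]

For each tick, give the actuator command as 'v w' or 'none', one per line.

tick 0:
  [0] escape on; wire := (1, 0)
  [1] recharge off; pass (1, 0)
  [2] halt off; pass (1, 0)
  [3] follow_wall off; pass (1, 0)
  [4] phototaxis on (suppress); wire := (-3, -2)
  [5] dock off; pass (-3, -2)
  output (-3, -2)
tick 1:
  [0] escape off; wire := none
  [1] recharge off; pass none
  [2] halt on (inhibit); wire := none
  [3] follow_wall off; pass none
  [4] phototaxis off; pass none
  [5] dock on (inhibit); wire := none
  output none
tick 2:
  [0] escape on; wire := (1, 0)
  [1] recharge off; pass (1, 0)
  [2] halt off; pass (1, 0)
  [3] follow_wall off; pass (1, 0)
  [4] phototaxis on (suppress); wire := (-3, -2)
  [5] dock off; pass (-3, -2)
  output (-3, -2)
tick 3:
  [0] escape on; wire := (1, 0)
  [1] recharge on (suppress); wire := (1, 2)
  [2] halt on (inhibit); wire := none
  [3] follow_wall off; pass none
  [4] phototaxis off; pass none
  [5] dock on (inhibit); wire := none
  output none

-3 -2
none
-3 -2
none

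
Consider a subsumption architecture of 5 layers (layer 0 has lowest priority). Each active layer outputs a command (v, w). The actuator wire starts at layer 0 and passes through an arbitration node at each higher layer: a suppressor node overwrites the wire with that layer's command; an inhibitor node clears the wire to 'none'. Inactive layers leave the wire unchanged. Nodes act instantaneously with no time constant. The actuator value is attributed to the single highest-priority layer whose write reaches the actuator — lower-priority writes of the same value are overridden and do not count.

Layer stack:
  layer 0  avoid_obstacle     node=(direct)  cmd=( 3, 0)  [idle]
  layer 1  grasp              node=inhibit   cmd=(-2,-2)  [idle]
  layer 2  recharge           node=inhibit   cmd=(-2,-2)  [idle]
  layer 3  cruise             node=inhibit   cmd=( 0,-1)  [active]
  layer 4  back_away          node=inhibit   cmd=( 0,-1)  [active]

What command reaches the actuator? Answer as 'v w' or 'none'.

L0 avoid_obstacle: idle → wire = none
L1 grasp: idle → wire stays none
L2 recharge: idle → wire stays none
L3 cruise: active, inhibitor → wire = none
L4 back_away: active, inhibitor → wire = none
actuator = none

none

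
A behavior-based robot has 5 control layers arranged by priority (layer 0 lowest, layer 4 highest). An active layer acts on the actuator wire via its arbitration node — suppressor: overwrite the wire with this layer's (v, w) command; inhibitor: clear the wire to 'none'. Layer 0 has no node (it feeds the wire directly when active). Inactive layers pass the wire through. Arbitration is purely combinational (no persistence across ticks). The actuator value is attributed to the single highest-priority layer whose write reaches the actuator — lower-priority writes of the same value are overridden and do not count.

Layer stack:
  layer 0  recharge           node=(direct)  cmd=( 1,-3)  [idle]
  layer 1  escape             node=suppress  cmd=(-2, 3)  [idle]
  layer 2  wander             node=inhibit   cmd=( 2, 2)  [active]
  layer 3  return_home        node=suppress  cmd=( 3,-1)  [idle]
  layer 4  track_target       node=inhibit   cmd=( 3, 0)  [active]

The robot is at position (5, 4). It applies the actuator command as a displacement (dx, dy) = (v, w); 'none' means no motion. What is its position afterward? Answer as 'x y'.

5 4

layer 0 (recharge) idle — none
layer 1 (escape) idle — unchanged: none
layer 2 (wander) active — inhibits: none
layer 3 (return_home) idle — unchanged: none
layer 4 (track_target) active — inhibits: none
→ actuator none
position: (5, 4) + none = (5, 4)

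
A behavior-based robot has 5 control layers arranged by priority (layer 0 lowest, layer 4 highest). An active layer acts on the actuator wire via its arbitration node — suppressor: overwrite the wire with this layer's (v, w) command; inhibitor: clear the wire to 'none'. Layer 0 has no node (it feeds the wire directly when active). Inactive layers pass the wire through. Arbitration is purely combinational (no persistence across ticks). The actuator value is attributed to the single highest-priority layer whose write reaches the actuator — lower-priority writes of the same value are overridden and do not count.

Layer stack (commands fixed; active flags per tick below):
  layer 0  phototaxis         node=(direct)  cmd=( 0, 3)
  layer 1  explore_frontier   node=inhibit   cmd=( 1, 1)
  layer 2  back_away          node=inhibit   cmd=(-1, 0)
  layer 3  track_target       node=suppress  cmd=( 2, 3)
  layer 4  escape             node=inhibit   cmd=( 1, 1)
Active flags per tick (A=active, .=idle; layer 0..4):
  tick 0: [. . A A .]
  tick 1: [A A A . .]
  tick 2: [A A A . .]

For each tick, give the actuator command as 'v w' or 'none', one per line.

tick 0:
  [0] phototaxis off; wire := none
  [1] explore_frontier off; pass none
  [2] back_away on (inhibit); wire := none
  [3] track_target on (suppress); wire := (2, 3)
  [4] escape off; pass (2, 3)
  output (2, 3)
tick 1:
  [0] phototaxis on; wire := (0, 3)
  [1] explore_frontier on (inhibit); wire := none
  [2] back_away on (inhibit); wire := none
  [3] track_target off; pass none
  [4] escape off; pass none
  output none
tick 2:
  [0] phototaxis on; wire := (0, 3)
  [1] explore_frontier on (inhibit); wire := none
  [2] back_away on (inhibit); wire := none
  [3] track_target off; pass none
  [4] escape off; pass none
  output none

2 3
none
none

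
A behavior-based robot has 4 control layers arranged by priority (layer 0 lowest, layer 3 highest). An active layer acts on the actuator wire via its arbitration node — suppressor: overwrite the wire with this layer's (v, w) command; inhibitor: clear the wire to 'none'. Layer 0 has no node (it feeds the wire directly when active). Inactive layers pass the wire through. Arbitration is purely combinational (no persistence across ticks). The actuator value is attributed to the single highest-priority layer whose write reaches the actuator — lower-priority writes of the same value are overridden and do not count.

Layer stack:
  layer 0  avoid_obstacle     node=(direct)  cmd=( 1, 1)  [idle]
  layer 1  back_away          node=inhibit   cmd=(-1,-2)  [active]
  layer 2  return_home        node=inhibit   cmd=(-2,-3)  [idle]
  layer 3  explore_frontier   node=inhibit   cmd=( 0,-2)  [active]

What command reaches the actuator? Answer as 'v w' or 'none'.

none

[0] avoid_obstacle off; wire := none
[1] back_away on (inhibit); wire := none
[2] return_home off; pass none
[3] explore_frontier on (inhibit); wire := none
output none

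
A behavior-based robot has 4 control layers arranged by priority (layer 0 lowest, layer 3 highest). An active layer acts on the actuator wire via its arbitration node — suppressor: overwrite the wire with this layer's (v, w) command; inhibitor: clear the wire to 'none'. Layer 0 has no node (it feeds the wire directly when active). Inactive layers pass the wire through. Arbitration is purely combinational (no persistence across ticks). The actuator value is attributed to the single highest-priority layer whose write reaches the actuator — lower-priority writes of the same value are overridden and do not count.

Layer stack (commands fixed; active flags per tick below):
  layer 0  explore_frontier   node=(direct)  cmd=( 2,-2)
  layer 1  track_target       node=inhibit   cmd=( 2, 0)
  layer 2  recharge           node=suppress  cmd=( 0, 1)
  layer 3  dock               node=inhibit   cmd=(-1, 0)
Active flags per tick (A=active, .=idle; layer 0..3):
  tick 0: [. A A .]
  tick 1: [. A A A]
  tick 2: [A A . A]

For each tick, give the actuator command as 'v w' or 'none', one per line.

tick 0:
  layer 0 (explore_frontier) idle — none
  layer 1 (track_target) active — inhibits: none
  layer 2 (recharge) active — suppresses: (0, 1)
  layer 3 (dock) idle — unchanged: (0, 1)
  → actuator (0, 1)
tick 1:
  layer 0 (explore_frontier) idle — none
  layer 1 (track_target) active — inhibits: none
  layer 2 (recharge) active — suppresses: (0, 1)
  layer 3 (dock) active — inhibits: none
  → actuator none
tick 2:
  layer 0 (explore_frontier) active — direct: (2, -2)
  layer 1 (track_target) active — inhibits: none
  layer 2 (recharge) idle — unchanged: none
  layer 3 (dock) active — inhibits: none
  → actuator none

0 1
none
none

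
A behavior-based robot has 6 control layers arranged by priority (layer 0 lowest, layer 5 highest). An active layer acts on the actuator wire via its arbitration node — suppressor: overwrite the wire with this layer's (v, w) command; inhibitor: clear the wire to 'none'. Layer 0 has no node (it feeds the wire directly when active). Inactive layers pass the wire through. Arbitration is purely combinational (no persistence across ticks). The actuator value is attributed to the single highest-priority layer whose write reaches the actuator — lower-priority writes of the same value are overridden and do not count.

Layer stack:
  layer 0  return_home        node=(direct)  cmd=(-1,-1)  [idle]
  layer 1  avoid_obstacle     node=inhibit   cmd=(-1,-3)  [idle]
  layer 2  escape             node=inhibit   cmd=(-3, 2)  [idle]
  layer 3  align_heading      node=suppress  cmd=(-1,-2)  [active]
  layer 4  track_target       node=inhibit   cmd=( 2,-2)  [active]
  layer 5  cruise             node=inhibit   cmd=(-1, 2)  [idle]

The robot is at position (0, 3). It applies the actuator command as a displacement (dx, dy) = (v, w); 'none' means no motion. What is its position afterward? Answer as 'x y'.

0 3

layer 0 (return_home) idle — none
layer 1 (avoid_obstacle) idle — unchanged: none
layer 2 (escape) idle — unchanged: none
layer 3 (align_heading) active — suppresses: (-1, -2)
layer 4 (track_target) active — inhibits: none
layer 5 (cruise) idle — unchanged: none
→ actuator none
position: (0, 3) + none = (0, 3)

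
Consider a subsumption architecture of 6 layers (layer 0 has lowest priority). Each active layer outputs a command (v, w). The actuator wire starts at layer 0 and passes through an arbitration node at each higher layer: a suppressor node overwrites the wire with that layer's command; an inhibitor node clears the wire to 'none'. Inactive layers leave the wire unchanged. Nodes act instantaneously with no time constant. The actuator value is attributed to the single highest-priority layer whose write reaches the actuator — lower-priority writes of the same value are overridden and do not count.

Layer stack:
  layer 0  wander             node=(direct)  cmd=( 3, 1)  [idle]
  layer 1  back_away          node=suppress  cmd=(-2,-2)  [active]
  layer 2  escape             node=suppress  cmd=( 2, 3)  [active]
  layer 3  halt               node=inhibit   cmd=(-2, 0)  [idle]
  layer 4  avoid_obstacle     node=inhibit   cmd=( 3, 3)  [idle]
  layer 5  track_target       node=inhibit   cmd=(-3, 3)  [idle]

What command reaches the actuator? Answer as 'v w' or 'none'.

2 3

L0 wander: idle → wire = none
L1 back_away: active, suppressor → wire = (-2, -2)
L2 escape: active, suppressor → wire = (2, 3)
L3 halt: idle → wire stays (2, 3)
L4 avoid_obstacle: idle → wire stays (2, 3)
L5 track_target: idle → wire stays (2, 3)
actuator = (2, 3)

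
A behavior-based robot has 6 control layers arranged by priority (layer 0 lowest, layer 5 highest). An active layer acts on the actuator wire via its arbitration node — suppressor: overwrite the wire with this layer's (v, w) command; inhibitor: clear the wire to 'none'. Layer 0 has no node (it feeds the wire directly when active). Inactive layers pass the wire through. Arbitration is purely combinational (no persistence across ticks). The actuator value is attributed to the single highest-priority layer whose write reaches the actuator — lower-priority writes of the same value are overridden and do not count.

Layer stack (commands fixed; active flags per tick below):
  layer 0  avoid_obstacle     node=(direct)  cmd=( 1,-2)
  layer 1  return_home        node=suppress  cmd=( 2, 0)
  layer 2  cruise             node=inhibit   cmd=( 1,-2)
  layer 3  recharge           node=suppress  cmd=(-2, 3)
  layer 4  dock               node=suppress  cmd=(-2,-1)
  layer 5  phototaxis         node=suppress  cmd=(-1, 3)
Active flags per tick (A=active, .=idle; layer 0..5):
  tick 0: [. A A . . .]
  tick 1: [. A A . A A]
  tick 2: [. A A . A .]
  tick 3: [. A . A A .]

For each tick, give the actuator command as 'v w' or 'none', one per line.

none
-1 3
-2 -1
-2 -1

tick 0:
  [0] avoid_obstacle off; wire := none
  [1] return_home on (suppress); wire := (2, 0)
  [2] cruise on (inhibit); wire := none
  [3] recharge off; pass none
  [4] dock off; pass none
  [5] phototaxis off; pass none
  output none
tick 1:
  [0] avoid_obstacle off; wire := none
  [1] return_home on (suppress); wire := (2, 0)
  [2] cruise on (inhibit); wire := none
  [3] recharge off; pass none
  [4] dock on (suppress); wire := (-2, -1)
  [5] phototaxis on (suppress); wire := (-1, 3)
  output (-1, 3)
tick 2:
  [0] avoid_obstacle off; wire := none
  [1] return_home on (suppress); wire := (2, 0)
  [2] cruise on (inhibit); wire := none
  [3] recharge off; pass none
  [4] dock on (suppress); wire := (-2, -1)
  [5] phototaxis off; pass (-2, -1)
  output (-2, -1)
tick 3:
  [0] avoid_obstacle off; wire := none
  [1] return_home on (suppress); wire := (2, 0)
  [2] cruise off; pass (2, 0)
  [3] recharge on (suppress); wire := (-2, 3)
  [4] dock on (suppress); wire := (-2, -1)
  [5] phototaxis off; pass (-2, -1)
  output (-2, -1)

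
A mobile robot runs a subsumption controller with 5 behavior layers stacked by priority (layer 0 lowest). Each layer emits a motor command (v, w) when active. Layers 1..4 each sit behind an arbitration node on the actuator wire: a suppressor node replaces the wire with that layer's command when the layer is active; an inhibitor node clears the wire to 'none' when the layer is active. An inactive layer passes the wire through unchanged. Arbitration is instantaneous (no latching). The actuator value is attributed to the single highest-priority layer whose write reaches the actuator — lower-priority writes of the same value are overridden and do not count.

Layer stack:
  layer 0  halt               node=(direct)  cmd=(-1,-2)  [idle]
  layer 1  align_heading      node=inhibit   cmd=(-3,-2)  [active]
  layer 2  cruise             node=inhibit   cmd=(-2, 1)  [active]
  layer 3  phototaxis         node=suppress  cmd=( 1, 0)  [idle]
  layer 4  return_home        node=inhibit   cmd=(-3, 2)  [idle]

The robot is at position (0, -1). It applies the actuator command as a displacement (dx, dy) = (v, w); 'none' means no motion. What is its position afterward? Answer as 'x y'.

L0 halt: idle → wire = none
L1 align_heading: active, inhibitor → wire = none
L2 cruise: active, inhibitor → wire = none
L3 phototaxis: idle → wire stays none
L4 return_home: idle → wire stays none
actuator = none
position: (0, -1) + none = (0, -1)

0 -1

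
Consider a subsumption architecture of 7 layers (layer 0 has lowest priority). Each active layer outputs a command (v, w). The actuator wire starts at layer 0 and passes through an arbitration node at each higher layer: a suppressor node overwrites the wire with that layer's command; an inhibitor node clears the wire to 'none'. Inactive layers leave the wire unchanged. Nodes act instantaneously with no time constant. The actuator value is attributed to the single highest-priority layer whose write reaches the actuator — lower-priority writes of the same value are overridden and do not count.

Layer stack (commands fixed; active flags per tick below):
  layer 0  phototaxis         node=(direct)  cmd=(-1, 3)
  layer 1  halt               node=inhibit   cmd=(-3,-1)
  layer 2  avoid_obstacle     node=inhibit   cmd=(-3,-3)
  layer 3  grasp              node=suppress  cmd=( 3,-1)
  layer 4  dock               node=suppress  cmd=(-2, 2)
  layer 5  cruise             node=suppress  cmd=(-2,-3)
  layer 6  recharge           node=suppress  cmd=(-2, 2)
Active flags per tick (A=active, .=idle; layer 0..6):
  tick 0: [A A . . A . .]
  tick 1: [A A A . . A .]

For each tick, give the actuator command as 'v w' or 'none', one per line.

-2 2
-2 -3

tick 0:
  L0 phototaxis: active, feeds wire = (-1, 3)
  L1 halt: active, inhibitor → wire = none
  L2 avoid_obstacle: idle → wire stays none
  L3 grasp: idle → wire stays none
  L4 dock: active, suppressor → wire = (-2, 2)
  L5 cruise: idle → wire stays (-2, 2)
  L6 recharge: idle → wire stays (-2, 2)
  actuator = (-2, 2)
tick 1:
  L0 phototaxis: active, feeds wire = (-1, 3)
  L1 halt: active, inhibitor → wire = none
  L2 avoid_obstacle: active, inhibitor → wire = none
  L3 grasp: idle → wire stays none
  L4 dock: idle → wire stays none
  L5 cruise: active, suppressor → wire = (-2, -3)
  L6 recharge: idle → wire stays (-2, -3)
  actuator = (-2, -3)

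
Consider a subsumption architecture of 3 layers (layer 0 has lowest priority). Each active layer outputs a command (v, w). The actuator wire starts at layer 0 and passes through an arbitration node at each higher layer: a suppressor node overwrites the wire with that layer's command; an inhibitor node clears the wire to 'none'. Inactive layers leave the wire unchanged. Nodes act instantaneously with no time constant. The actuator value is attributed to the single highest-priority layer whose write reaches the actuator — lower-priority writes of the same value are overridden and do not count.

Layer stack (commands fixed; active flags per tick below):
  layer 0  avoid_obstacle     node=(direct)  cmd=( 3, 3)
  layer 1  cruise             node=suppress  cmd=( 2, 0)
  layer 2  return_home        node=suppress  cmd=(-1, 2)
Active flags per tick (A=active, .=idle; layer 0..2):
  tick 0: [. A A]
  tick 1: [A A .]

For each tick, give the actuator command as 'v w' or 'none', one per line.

tick 0:
  L0 avoid_obstacle: idle → wire = none
  L1 cruise: active, suppressor → wire = (2, 0)
  L2 return_home: active, suppressor → wire = (-1, 2)
  actuator = (-1, 2)
tick 1:
  L0 avoid_obstacle: active, feeds wire = (3, 3)
  L1 cruise: active, suppressor → wire = (2, 0)
  L2 return_home: idle → wire stays (2, 0)
  actuator = (2, 0)

-1 2
2 0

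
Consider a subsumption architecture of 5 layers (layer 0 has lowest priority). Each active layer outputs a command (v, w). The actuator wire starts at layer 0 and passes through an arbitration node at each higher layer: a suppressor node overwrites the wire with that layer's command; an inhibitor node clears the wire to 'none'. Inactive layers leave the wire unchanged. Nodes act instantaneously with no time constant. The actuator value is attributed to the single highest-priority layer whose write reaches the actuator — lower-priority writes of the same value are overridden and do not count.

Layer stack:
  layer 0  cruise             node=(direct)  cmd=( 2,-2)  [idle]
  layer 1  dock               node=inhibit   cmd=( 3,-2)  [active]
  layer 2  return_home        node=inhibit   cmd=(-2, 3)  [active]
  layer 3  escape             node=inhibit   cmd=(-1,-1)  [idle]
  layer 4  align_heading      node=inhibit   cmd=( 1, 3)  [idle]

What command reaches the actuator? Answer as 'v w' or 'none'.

none

layer 0 (cruise) idle — none
layer 1 (dock) active — inhibits: none
layer 2 (return_home) active — inhibits: none
layer 3 (escape) idle — unchanged: none
layer 4 (align_heading) idle — unchanged: none
→ actuator none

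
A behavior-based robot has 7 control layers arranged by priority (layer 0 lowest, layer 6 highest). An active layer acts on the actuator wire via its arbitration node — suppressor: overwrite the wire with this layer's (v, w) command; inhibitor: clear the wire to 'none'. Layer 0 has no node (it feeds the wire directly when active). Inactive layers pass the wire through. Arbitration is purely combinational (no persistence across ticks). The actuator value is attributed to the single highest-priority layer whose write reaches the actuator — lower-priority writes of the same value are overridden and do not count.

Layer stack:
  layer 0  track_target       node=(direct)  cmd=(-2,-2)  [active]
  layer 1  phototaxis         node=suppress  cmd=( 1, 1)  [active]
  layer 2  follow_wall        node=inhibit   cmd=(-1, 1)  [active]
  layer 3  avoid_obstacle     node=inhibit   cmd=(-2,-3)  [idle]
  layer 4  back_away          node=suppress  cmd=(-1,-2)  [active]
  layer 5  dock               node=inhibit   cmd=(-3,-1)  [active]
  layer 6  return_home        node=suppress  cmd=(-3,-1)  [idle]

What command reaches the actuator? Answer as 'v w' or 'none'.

none

L0 track_target: active, feeds wire = (-2, -2)
L1 phototaxis: active, suppressor → wire = (1, 1)
L2 follow_wall: active, inhibitor → wire = none
L3 avoid_obstacle: idle → wire stays none
L4 back_away: active, suppressor → wire = (-1, -2)
L5 dock: active, inhibitor → wire = none
L6 return_home: idle → wire stays none
actuator = none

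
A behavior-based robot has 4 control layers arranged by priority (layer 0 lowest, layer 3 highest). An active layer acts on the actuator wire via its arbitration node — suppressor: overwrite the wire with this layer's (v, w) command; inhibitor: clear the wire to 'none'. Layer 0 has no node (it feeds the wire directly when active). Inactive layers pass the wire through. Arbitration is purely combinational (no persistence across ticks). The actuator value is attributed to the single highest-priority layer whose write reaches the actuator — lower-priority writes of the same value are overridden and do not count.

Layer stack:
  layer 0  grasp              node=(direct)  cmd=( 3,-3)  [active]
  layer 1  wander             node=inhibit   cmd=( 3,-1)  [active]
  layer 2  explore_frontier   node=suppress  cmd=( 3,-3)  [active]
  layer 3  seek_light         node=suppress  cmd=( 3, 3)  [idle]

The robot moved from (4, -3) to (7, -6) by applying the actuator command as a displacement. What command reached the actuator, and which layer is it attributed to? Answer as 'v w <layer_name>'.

3 -3 explore_frontier

displacement = (7, -6) − (4, -3) = (3, -3)
L0 grasp: active, feeds wire = (3, -3)
L1 wander: active, inhibitor → wire = none
L2 explore_frontier: active, suppressor → wire = (3, -3)
L3 seek_light: idle → wire stays (3, -3)
actuator = (3, -3) — from layer 2 (explore_frontier)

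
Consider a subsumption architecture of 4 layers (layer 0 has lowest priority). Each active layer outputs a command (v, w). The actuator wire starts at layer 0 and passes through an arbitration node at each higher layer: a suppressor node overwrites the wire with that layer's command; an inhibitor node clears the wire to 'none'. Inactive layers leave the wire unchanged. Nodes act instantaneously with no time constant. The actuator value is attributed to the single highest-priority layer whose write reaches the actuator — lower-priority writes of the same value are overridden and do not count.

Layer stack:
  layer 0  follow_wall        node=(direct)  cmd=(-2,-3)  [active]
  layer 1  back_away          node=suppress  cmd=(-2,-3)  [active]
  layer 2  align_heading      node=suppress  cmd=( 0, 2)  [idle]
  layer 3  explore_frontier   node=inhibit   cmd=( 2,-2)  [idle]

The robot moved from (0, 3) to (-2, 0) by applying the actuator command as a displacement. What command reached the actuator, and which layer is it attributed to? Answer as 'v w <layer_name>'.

-2 -3 back_away

displacement = (-2, 0) − (0, 3) = (-2, -3)
L0 follow_wall: active, feeds wire = (-2, -3)
L1 back_away: active, suppressor → wire = (-2, -3)
L2 align_heading: idle → wire stays (-2, -3)
L3 explore_frontier: idle → wire stays (-2, -3)
actuator = (-2, -3) — from layer 1 (back_away)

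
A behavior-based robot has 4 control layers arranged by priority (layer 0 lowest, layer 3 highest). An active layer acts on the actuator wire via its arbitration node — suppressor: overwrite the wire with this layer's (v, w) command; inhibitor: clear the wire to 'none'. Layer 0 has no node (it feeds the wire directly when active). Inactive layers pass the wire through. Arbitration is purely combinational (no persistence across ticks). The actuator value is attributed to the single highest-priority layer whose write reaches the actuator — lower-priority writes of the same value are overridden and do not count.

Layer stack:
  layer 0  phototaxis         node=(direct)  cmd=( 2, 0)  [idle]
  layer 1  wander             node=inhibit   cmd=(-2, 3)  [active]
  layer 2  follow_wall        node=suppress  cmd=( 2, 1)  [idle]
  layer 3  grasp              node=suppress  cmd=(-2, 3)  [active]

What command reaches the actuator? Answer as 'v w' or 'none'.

-2 3

L0 phototaxis: idle → wire = none
L1 wander: active, inhibitor → wire = none
L2 follow_wall: idle → wire stays none
L3 grasp: active, suppressor → wire = (-2, 3)
actuator = (-2, 3)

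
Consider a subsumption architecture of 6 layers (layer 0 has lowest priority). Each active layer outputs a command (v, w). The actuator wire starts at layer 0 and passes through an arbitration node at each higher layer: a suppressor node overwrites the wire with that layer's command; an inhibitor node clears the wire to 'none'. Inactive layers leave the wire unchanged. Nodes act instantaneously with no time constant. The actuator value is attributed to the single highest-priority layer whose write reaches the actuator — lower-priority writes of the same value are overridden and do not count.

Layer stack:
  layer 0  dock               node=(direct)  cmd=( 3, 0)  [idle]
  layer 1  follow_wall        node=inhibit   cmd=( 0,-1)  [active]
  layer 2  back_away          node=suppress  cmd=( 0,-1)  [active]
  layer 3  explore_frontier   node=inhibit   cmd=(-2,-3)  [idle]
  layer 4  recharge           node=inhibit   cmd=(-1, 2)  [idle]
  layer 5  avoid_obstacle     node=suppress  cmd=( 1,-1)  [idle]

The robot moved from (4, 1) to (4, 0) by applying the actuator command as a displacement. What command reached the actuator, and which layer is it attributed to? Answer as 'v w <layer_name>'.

0 -1 back_away

displacement = (4, 0) − (4, 1) = (0, -1)
[0] dock off; wire := none
[1] follow_wall on (inhibit); wire := none
[2] back_away on (suppress); wire := (0, -1)
[3] explore_frontier off; pass (0, -1)
[4] recharge off; pass (0, -1)
[5] avoid_obstacle off; pass (0, -1)
output (0, -1) — from layer 2 (back_away)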